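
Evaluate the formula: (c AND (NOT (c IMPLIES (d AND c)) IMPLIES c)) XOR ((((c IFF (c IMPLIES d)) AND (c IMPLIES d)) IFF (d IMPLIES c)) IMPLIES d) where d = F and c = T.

Substituting d=F, c=T:
d AND c = F AND T = F
c IMPLIES (d AND c) = T IMPLIES F = F
NOT (c IMPLIES (d AND c)) = NOT F = T
NOT (c IMPLIES (d AND c)) IMPLIES c = T IMPLIES T = T
c AND (NOT (c IMPLIES (d AND c)) IMPLIES c) = T AND T = T
c IMPLIES d = T IMPLIES F = F
c IFF (c IMPLIES d) = T IFF F = F
c IMPLIES d = T IMPLIES F = F
(c IFF (c IMPLIES d)) AND (c IMPLIES d) = F AND F = F
d IMPLIES c = F IMPLIES T = T
((c IFF (c IMPLIES d)) AND (c IMPLIES d)) IFF (d IMPLIES c) = F IFF T = F
(((c IFF (c IMPLIES d)) AND (c IMPLIES d)) IFF (d IMPLIES c)) IMPLIES d = F IMPLIES F = T
(c AND (NOT (c IMPLIES (d AND c)) IMPLIES c)) XOR ((((c IFF (c IMPLIES d)) AND (c IMPLIES d)) IFF (d IMPLIES c)) IMPLIES d) = T XOR T = F

F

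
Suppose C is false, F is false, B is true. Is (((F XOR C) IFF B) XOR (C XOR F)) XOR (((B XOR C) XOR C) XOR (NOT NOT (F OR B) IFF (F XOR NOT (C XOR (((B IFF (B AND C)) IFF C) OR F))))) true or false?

F XOR C = False XOR False = False
(F XOR C) IFF B = False IFF True = False
C XOR F = False XOR False = False
((F XOR C) IFF B) XOR (C XOR F) = False XOR False = False
B XOR C = True XOR False = True
(B XOR C) XOR C = True XOR False = True
F OR B = False OR True = True
NOT (F OR B) = NOT True = False
NOT NOT (F OR B) = NOT False = True
B AND C = True AND False = False
B IFF (B AND C) = True IFF False = False
(B IFF (B AND C)) IFF C = False IFF False = True
((B IFF (B AND C)) IFF C) OR F = True OR False = True
C XOR (((B IFF (B AND C)) IFF C) OR F) = False XOR True = True
NOT (C XOR (((B IFF (B AND C)) IFF C) OR F)) = NOT True = False
F XOR NOT (C XOR (((B IFF (B AND C)) IFF C) OR F)) = False XOR False = False
NOT NOT (F OR B) IFF (F XOR NOT (C XOR (((B IFF (B AND C)) IFF C) OR F))) = True IFF False = False
((B XOR C) XOR C) XOR (NOT NOT (F OR B) IFF (F XOR NOT (C XOR (((B IFF (B AND C)) IFF C) OR F)))) = True XOR False = True
(((F XOR C) IFF B) XOR (C XOR F)) XOR (((B XOR C) XOR C) XOR (NOT NOT (F OR B) IFF (F XOR NOT (C XOR (((B IFF (B AND C)) IFF C) OR F))))) = False XOR True = True

True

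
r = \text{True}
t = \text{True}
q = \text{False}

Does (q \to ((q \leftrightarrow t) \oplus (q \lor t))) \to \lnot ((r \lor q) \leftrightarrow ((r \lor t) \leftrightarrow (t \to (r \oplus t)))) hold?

\text{True}

q \leftrightarrow t = \text{False} \leftrightarrow \text{True} = \text{False}
q \lor t = \text{False} \lor \text{True} = \text{True}
(q \leftrightarrow t) \oplus (q \lor t) = \text{False} \oplus \text{True} = \text{True}
q \to ((q \leftrightarrow t) \oplus (q \lor t)) = \text{False} \to \text{True} = \text{True}
r \lor q = \text{True} \lor \text{False} = \text{True}
r \lor t = \text{True} \lor \text{True} = \text{True}
r \oplus t = \text{True} \oplus \text{True} = \text{False}
t \to (r \oplus t) = \text{True} \to \text{False} = \text{False}
(r \lor t) \leftrightarrow (t \to (r \oplus t)) = \text{True} \leftrightarrow \text{False} = \text{False}
(r \lor q) \leftrightarrow ((r \lor t) \leftrightarrow (t \to (r \oplus t))) = \text{True} \leftrightarrow \text{False} = \text{False}
\lnot ((r \lor q) \leftrightarrow ((r \lor t) \leftrightarrow (t \to (r \oplus t)))) = \lnot \text{False} = \text{True}
(q \to ((q \leftrightarrow t) \oplus (q \lor t))) \to \lnot ((r \lor q) \leftrightarrow ((r \lor t) \leftrightarrow (t \to (r \oplus t)))) = \text{True} \to \text{True} = \text{True}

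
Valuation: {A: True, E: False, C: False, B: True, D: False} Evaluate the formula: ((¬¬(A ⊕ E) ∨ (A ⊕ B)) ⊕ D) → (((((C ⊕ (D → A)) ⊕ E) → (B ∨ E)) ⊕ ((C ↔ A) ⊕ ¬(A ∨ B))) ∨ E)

True

A ⊕ E = True ⊕ False = True
¬(A ⊕ E) = ¬True = False
¬¬(A ⊕ E) = ¬False = True
A ⊕ B = True ⊕ True = False
¬¬(A ⊕ E) ∨ (A ⊕ B) = True ∨ False = True
(¬¬(A ⊕ E) ∨ (A ⊕ B)) ⊕ D = True ⊕ False = True
D → A = False → True = True
C ⊕ (D → A) = False ⊕ True = True
(C ⊕ (D → A)) ⊕ E = True ⊕ False = True
B ∨ E = True ∨ False = True
((C ⊕ (D → A)) ⊕ E) → (B ∨ E) = True → True = True
C ↔ A = False ↔ True = False
A ∨ B = True ∨ True = True
¬(A ∨ B) = ¬True = False
(C ↔ A) ⊕ ¬(A ∨ B) = False ⊕ False = False
(((C ⊕ (D → A)) ⊕ E) → (B ∨ E)) ⊕ ((C ↔ A) ⊕ ¬(A ∨ B)) = True ⊕ False = True
((((C ⊕ (D → A)) ⊕ E) → (B ∨ E)) ⊕ ((C ↔ A) ⊕ ¬(A ∨ B))) ∨ E = True ∨ False = True
((¬¬(A ⊕ E) ∨ (A ⊕ B)) ⊕ D) → (((((C ⊕ (D → A)) ⊕ E) → (B ∨ E)) ⊕ ((C ↔ A) ⊕ ¬(A ∨ B))) ∨ E) = True → True = True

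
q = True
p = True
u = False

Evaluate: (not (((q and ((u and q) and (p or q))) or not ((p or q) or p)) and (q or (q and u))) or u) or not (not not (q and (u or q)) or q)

u and q = False and True = False
p or q = True or True = True
(u and q) and (p or q) = False and True = False
q and ((u and q) and (p or q)) = True and False = False
p or q = True or True = True
(p or q) or p = True or True = True
not ((p or q) or p) = not True = False
(q and ((u and q) and (p or q))) or not ((p or q) or p) = False or False = False
q and u = True and False = False
q or (q and u) = True or False = True
((q and ((u and q) and (p or q))) or not ((p or q) or p)) and (q or (q and u)) = False and True = False
not (((q and ((u and q) and (p or q))) or not ((p or q) or p)) and (q or (q and u))) = not False = True
not (((q and ((u and q) and (p or q))) or not ((p or q) or p)) and (q or (q and u))) or u = True or False = True
u or q = False or True = True
q and (u or q) = True and True = True
not (q and (u or q)) = not True = False
not not (q and (u or q)) = not False = True
not not (q and (u or q)) or q = True or True = True
not (not not (q and (u or q)) or q) = not True = False
(not (((q and ((u and q) and (p or q))) or not ((p or q) or p)) and (q or (q and u))) or u) or not (not not (q and (u or q)) or q) = True or False = True

True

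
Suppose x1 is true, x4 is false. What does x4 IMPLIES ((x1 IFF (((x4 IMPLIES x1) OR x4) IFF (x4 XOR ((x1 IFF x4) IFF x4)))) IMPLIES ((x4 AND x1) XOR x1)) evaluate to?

True

x4 IMPLIES x1 = False IMPLIES True = True
(x4 IMPLIES x1) OR x4 = True OR False = True
x1 IFF x4 = True IFF False = False
(x1 IFF x4) IFF x4 = False IFF False = True
x4 XOR ((x1 IFF x4) IFF x4) = False XOR True = True
((x4 IMPLIES x1) OR x4) IFF (x4 XOR ((x1 IFF x4) IFF x4)) = True IFF True = True
x1 IFF (((x4 IMPLIES x1) OR x4) IFF (x4 XOR ((x1 IFF x4) IFF x4))) = True IFF True = True
x4 AND x1 = False AND True = False
(x4 AND x1) XOR x1 = False XOR True = True
(x1 IFF (((x4 IMPLIES x1) OR x4) IFF (x4 XOR ((x1 IFF x4) IFF x4)))) IMPLIES ((x4 AND x1) XOR x1) = True IMPLIES True = True
x4 IMPLIES ((x1 IFF (((x4 IMPLIES x1) OR x4) IFF (x4 XOR ((x1 IFF x4) IFF x4)))) IMPLIES ((x4 AND x1) XOR x1)) = False IMPLIES True = True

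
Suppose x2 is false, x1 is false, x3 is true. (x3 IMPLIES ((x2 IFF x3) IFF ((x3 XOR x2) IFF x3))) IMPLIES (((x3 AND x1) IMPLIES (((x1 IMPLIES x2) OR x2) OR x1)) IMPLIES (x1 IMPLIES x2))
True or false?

x2 IFF x3 = false IFF true = false
x3 XOR x2 = true XOR false = true
(x3 XOR x2) IFF x3 = true IFF true = true
(x2 IFF x3) IFF ((x3 XOR x2) IFF x3) = false IFF true = false
x3 IMPLIES ((x2 IFF x3) IFF ((x3 XOR x2) IFF x3)) = true IMPLIES false = false
x3 AND x1 = true AND false = false
x1 IMPLIES x2 = false IMPLIES false = true
(x1 IMPLIES x2) OR x2 = true OR false = true
((x1 IMPLIES x2) OR x2) OR x1 = true OR false = true
(x3 AND x1) IMPLIES (((x1 IMPLIES x2) OR x2) OR x1) = false IMPLIES true = true
x1 IMPLIES x2 = false IMPLIES false = true
((x3 AND x1) IMPLIES (((x1 IMPLIES x2) OR x2) OR x1)) IMPLIES (x1 IMPLIES x2) = true IMPLIES true = true
(x3 IMPLIES ((x2 IFF x3) IFF ((x3 XOR x2) IFF x3))) IMPLIES (((x3 AND x1) IMPLIES (((x1 IMPLIES x2) OR x2) OR x1)) IMPLIES (x1 IMPLIES x2)) = false IMPLIES true = true

true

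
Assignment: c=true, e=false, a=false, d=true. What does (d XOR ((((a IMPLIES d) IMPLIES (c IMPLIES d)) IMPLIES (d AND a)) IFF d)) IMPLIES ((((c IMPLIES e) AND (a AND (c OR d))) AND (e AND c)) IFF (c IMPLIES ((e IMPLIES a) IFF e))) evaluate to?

true

a IMPLIES d = false IMPLIES true = true
c IMPLIES d = true IMPLIES true = true
(a IMPLIES d) IMPLIES (c IMPLIES d) = true IMPLIES true = true
d AND a = true AND false = false
((a IMPLIES d) IMPLIES (c IMPLIES d)) IMPLIES (d AND a) = true IMPLIES false = false
(((a IMPLIES d) IMPLIES (c IMPLIES d)) IMPLIES (d AND a)) IFF d = false IFF true = false
d XOR ((((a IMPLIES d) IMPLIES (c IMPLIES d)) IMPLIES (d AND a)) IFF d) = true XOR false = true
c IMPLIES e = true IMPLIES false = false
c OR d = true OR true = true
a AND (c OR d) = false AND true = false
(c IMPLIES e) AND (a AND (c OR d)) = false AND false = false
e AND c = false AND true = false
((c IMPLIES e) AND (a AND (c OR d))) AND (e AND c) = false AND false = false
e IMPLIES a = false IMPLIES false = true
(e IMPLIES a) IFF e = true IFF false = false
c IMPLIES ((e IMPLIES a) IFF e) = true IMPLIES false = false
(((c IMPLIES e) AND (a AND (c OR d))) AND (e AND c)) IFF (c IMPLIES ((e IMPLIES a) IFF e)) = false IFF false = true
(d XOR ((((a IMPLIES d) IMPLIES (c IMPLIES d)) IMPLIES (d AND a)) IFF d)) IMPLIES ((((c IMPLIES e) AND (a AND (c OR d))) AND (e AND c)) IFF (c IMPLIES ((e IMPLIES a) IFF e))) = true IMPLIES true = true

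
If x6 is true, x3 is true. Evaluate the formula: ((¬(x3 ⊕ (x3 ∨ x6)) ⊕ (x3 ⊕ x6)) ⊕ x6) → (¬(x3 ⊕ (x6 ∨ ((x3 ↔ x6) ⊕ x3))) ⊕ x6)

x3 ∨ x6 = T ∨ T = T
x3 ⊕ (x3 ∨ x6) = T ⊕ T = F
¬(x3 ⊕ (x3 ∨ x6)) = ¬F = T
x3 ⊕ x6 = T ⊕ T = F
¬(x3 ⊕ (x3 ∨ x6)) ⊕ (x3 ⊕ x6) = T ⊕ F = T
(¬(x3 ⊕ (x3 ∨ x6)) ⊕ (x3 ⊕ x6)) ⊕ x6 = T ⊕ T = F
x3 ↔ x6 = T ↔ T = T
(x3 ↔ x6) ⊕ x3 = T ⊕ T = F
x6 ∨ ((x3 ↔ x6) ⊕ x3) = T ∨ F = T
x3 ⊕ (x6 ∨ ((x3 ↔ x6) ⊕ x3)) = T ⊕ T = F
¬(x3 ⊕ (x6 ∨ ((x3 ↔ x6) ⊕ x3))) = ¬F = T
¬(x3 ⊕ (x6 ∨ ((x3 ↔ x6) ⊕ x3))) ⊕ x6 = T ⊕ T = F
((¬(x3 ⊕ (x3 ∨ x6)) ⊕ (x3 ⊕ x6)) ⊕ x6) → (¬(x3 ⊕ (x6 ∨ ((x3 ↔ x6) ⊕ x3))) ⊕ x6) = F → F = T

T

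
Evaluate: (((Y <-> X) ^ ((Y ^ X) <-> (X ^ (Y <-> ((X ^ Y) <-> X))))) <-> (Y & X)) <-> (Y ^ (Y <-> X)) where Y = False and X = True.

True

Y <-> X = False <-> True = False
Y ^ X = False ^ True = True
X ^ Y = True ^ False = True
(X ^ Y) <-> X = True <-> True = True
Y <-> ((X ^ Y) <-> X) = False <-> True = False
X ^ (Y <-> ((X ^ Y) <-> X)) = True ^ False = True
(Y ^ X) <-> (X ^ (Y <-> ((X ^ Y) <-> X))) = True <-> True = True
(Y <-> X) ^ ((Y ^ X) <-> (X ^ (Y <-> ((X ^ Y) <-> X)))) = False ^ True = True
Y & X = False & True = False
((Y <-> X) ^ ((Y ^ X) <-> (X ^ (Y <-> ((X ^ Y) <-> X))))) <-> (Y & X) = True <-> False = False
Y <-> X = False <-> True = False
Y ^ (Y <-> X) = False ^ False = False
(((Y <-> X) ^ ((Y ^ X) <-> (X ^ (Y <-> ((X ^ Y) <-> X))))) <-> (Y & X)) <-> (Y ^ (Y <-> X)) = False <-> False = True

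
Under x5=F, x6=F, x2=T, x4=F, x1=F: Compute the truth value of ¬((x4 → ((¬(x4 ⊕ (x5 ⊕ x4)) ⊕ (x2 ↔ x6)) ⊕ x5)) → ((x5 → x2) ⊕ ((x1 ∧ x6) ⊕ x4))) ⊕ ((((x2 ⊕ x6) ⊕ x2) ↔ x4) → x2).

T

x5 ⊕ x4 = F ⊕ F = F
x4 ⊕ (x5 ⊕ x4) = F ⊕ F = F
¬(x4 ⊕ (x5 ⊕ x4)) = ¬F = T
x2 ↔ x6 = T ↔ F = F
¬(x4 ⊕ (x5 ⊕ x4)) ⊕ (x2 ↔ x6) = T ⊕ F = T
(¬(x4 ⊕ (x5 ⊕ x4)) ⊕ (x2 ↔ x6)) ⊕ x5 = T ⊕ F = T
x4 → ((¬(x4 ⊕ (x5 ⊕ x4)) ⊕ (x2 ↔ x6)) ⊕ x5) = F → T = T
x5 → x2 = F → T = T
x1 ∧ x6 = F ∧ F = F
(x1 ∧ x6) ⊕ x4 = F ⊕ F = F
(x5 → x2) ⊕ ((x1 ∧ x6) ⊕ x4) = T ⊕ F = T
(x4 → ((¬(x4 ⊕ (x5 ⊕ x4)) ⊕ (x2 ↔ x6)) ⊕ x5)) → ((x5 → x2) ⊕ ((x1 ∧ x6) ⊕ x4)) = T → T = T
¬((x4 → ((¬(x4 ⊕ (x5 ⊕ x4)) ⊕ (x2 ↔ x6)) ⊕ x5)) → ((x5 → x2) ⊕ ((x1 ∧ x6) ⊕ x4))) = ¬T = F
x2 ⊕ x6 = T ⊕ F = T
(x2 ⊕ x6) ⊕ x2 = T ⊕ T = F
((x2 ⊕ x6) ⊕ x2) ↔ x4 = F ↔ F = T
(((x2 ⊕ x6) ⊕ x2) ↔ x4) → x2 = T → T = T
¬((x4 → ((¬(x4 ⊕ (x5 ⊕ x4)) ⊕ (x2 ↔ x6)) ⊕ x5)) → ((x5 → x2) ⊕ ((x1 ∧ x6) ⊕ x4))) ⊕ ((((x2 ⊕ x6) ⊕ x2) ↔ x4) → x2) = F ⊕ T = T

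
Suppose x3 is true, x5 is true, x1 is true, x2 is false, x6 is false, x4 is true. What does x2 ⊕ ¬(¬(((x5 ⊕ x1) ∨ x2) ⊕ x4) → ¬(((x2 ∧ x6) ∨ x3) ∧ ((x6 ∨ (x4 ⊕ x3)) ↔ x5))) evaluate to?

x5 ⊕ x1 = True ⊕ True = False
(x5 ⊕ x1) ∨ x2 = False ∨ False = False
((x5 ⊕ x1) ∨ x2) ⊕ x4 = False ⊕ True = True
¬(((x5 ⊕ x1) ∨ x2) ⊕ x4) = ¬True = False
x2 ∧ x6 = False ∧ False = False
(x2 ∧ x6) ∨ x3 = False ∨ True = True
x4 ⊕ x3 = True ⊕ True = False
x6 ∨ (x4 ⊕ x3) = False ∨ False = False
(x6 ∨ (x4 ⊕ x3)) ↔ x5 = False ↔ True = False
((x2 ∧ x6) ∨ x3) ∧ ((x6 ∨ (x4 ⊕ x3)) ↔ x5) = True ∧ False = False
¬(((x2 ∧ x6) ∨ x3) ∧ ((x6 ∨ (x4 ⊕ x3)) ↔ x5)) = ¬False = True
¬(((x5 ⊕ x1) ∨ x2) ⊕ x4) → ¬(((x2 ∧ x6) ∨ x3) ∧ ((x6 ∨ (x4 ⊕ x3)) ↔ x5)) = False → True = True
¬(¬(((x5 ⊕ x1) ∨ x2) ⊕ x4) → ¬(((x2 ∧ x6) ∨ x3) ∧ ((x6 ∨ (x4 ⊕ x3)) ↔ x5))) = ¬True = False
x2 ⊕ ¬(¬(((x5 ⊕ x1) ∨ x2) ⊕ x4) → ¬(((x2 ∧ x6) ∨ x3) ∧ ((x6 ∨ (x4 ⊕ x3)) ↔ x5))) = False ⊕ False = False

False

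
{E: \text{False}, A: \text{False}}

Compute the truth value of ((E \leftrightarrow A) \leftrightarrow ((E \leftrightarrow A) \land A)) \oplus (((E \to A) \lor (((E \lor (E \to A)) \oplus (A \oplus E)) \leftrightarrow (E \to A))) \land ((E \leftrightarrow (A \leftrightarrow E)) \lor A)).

Substituting E=\text{False}, A=\text{False}:
E \leftrightarrow A = \text{False} \leftrightarrow \text{False} = \text{True}
E \leftrightarrow A = \text{False} \leftrightarrow \text{False} = \text{True}
(E \leftrightarrow A) \land A = \text{True} \land \text{False} = \text{False}
(E \leftrightarrow A) \leftrightarrow ((E \leftrightarrow A) \land A) = \text{True} \leftrightarrow \text{False} = \text{False}
E \to A = \text{False} \to \text{False} = \text{True}
E \to A = \text{False} \to \text{False} = \text{True}
E \lor (E \to A) = \text{False} \lor \text{True} = \text{True}
A \oplus E = \text{False} \oplus \text{False} = \text{False}
(E \lor (E \to A)) \oplus (A \oplus E) = \text{True} \oplus \text{False} = \text{True}
E \to A = \text{False} \to \text{False} = \text{True}
((E \lor (E \to A)) \oplus (A \oplus E)) \leftrightarrow (E \to A) = \text{True} \leftrightarrow \text{True} = \text{True}
(E \to A) \lor (((E \lor (E \to A)) \oplus (A \oplus E)) \leftrightarrow (E \to A)) = \text{True} \lor \text{True} = \text{True}
A \leftrightarrow E = \text{False} \leftrightarrow \text{False} = \text{True}
E \leftrightarrow (A \leftrightarrow E) = \text{False} \leftrightarrow \text{True} = \text{False}
(E \leftrightarrow (A \leftrightarrow E)) \lor A = \text{False} \lor \text{False} = \text{False}
((E \to A) \lor (((E \lor (E \to A)) \oplus (A \oplus E)) \leftrightarrow (E \to A))) \land ((E \leftrightarrow (A \leftrightarrow E)) \lor A) = \text{True} \land \text{False} = \text{False}
((E \leftrightarrow A) \leftrightarrow ((E \leftrightarrow A) \land A)) \oplus (((E \to A) \lor (((E \lor (E \to A)) \oplus (A \oplus E)) \leftrightarrow (E \to A))) \land ((E \leftrightarrow (A \leftrightarrow E)) \lor A)) = \text{False} \oplus \text{False} = \text{False}

\text{False}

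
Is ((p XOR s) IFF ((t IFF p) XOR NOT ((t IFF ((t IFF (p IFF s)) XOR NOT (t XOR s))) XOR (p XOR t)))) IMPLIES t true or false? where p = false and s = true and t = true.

p XOR s = false XOR true = true
t IFF p = true IFF false = false
p IFF s = false IFF true = false
t IFF (p IFF s) = true IFF false = false
t XOR s = true XOR true = false
NOT (t XOR s) = NOT false = true
(t IFF (p IFF s)) XOR NOT (t XOR s) = false XOR true = true
t IFF ((t IFF (p IFF s)) XOR NOT (t XOR s)) = true IFF true = true
p XOR t = false XOR true = true
(t IFF ((t IFF (p IFF s)) XOR NOT (t XOR s))) XOR (p XOR t) = true XOR true = false
NOT ((t IFF ((t IFF (p IFF s)) XOR NOT (t XOR s))) XOR (p XOR t)) = NOT false = true
(t IFF p) XOR NOT ((t IFF ((t IFF (p IFF s)) XOR NOT (t XOR s))) XOR (p XOR t)) = false XOR true = true
(p XOR s) IFF ((t IFF p) XOR NOT ((t IFF ((t IFF (p IFF s)) XOR NOT (t XOR s))) XOR (p XOR t))) = true IFF true = true
((p XOR s) IFF ((t IFF p) XOR NOT ((t IFF ((t IFF (p IFF s)) XOR NOT (t XOR s))) XOR (p XOR t)))) IMPLIES t = true IMPLIES true = true

true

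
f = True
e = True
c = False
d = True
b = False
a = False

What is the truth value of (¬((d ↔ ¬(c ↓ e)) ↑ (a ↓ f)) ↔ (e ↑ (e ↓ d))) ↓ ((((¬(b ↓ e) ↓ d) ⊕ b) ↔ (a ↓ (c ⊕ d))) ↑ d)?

Substituting f=True, e=True, c=False, d=True, b=False, a=False:
c ↓ e = False ↓ True = False
¬(c ↓ e) = ¬False = True
d ↔ ¬(c ↓ e) = True ↔ True = True
a ↓ f = False ↓ True = False
(d ↔ ¬(c ↓ e)) ↑ (a ↓ f) = True ↑ False = True
¬((d ↔ ¬(c ↓ e)) ↑ (a ↓ f)) = ¬True = False
e ↓ d = True ↓ True = False
e ↑ (e ↓ d) = True ↑ False = True
¬((d ↔ ¬(c ↓ e)) ↑ (a ↓ f)) ↔ (e ↑ (e ↓ d)) = False ↔ True = False
b ↓ e = False ↓ True = False
¬(b ↓ e) = ¬False = True
¬(b ↓ e) ↓ d = True ↓ True = False
(¬(b ↓ e) ↓ d) ⊕ b = False ⊕ False = False
c ⊕ d = False ⊕ True = True
a ↓ (c ⊕ d) = False ↓ True = False
((¬(b ↓ e) ↓ d) ⊕ b) ↔ (a ↓ (c ⊕ d)) = False ↔ False = True
(((¬(b ↓ e) ↓ d) ⊕ b) ↔ (a ↓ (c ⊕ d))) ↑ d = True ↑ True = False
(¬((d ↔ ¬(c ↓ e)) ↑ (a ↓ f)) ↔ (e ↑ (e ↓ d))) ↓ ((((¬(b ↓ e) ↓ d) ⊕ b) ↔ (a ↓ (c ⊕ d))) ↑ d) = False ↓ False = True

True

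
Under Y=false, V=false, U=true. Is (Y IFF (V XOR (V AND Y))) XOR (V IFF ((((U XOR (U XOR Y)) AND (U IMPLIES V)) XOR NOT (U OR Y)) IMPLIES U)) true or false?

Substituting Y=false, V=false, U=true:
V AND Y = false AND false = false
V XOR (V AND Y) = false XOR false = false
Y IFF (V XOR (V AND Y)) = false IFF false = true
U XOR Y = true XOR false = true
U XOR (U XOR Y) = true XOR true = false
U IMPLIES V = true IMPLIES false = false
(U XOR (U XOR Y)) AND (U IMPLIES V) = false AND false = false
U OR Y = true OR false = true
NOT (U OR Y) = NOT true = false
((U XOR (U XOR Y)) AND (U IMPLIES V)) XOR NOT (U OR Y) = false XOR false = false
(((U XOR (U XOR Y)) AND (U IMPLIES V)) XOR NOT (U OR Y)) IMPLIES U = false IMPLIES true = true
V IFF ((((U XOR (U XOR Y)) AND (U IMPLIES V)) XOR NOT (U OR Y)) IMPLIES U) = false IFF true = false
(Y IFF (V XOR (V AND Y))) XOR (V IFF ((((U XOR (U XOR Y)) AND (U IMPLIES V)) XOR NOT (U OR Y)) IMPLIES U)) = true XOR false = true

true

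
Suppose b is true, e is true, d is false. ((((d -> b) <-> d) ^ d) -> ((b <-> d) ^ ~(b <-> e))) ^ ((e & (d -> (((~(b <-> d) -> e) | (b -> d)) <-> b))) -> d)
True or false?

d -> b = F -> T = T
(d -> b) <-> d = T <-> F = F
((d -> b) <-> d) ^ d = F ^ F = F
b <-> d = T <-> F = F
b <-> e = T <-> T = T
~(b <-> e) = ~T = F
(b <-> d) ^ ~(b <-> e) = F ^ F = F
(((d -> b) <-> d) ^ d) -> ((b <-> d) ^ ~(b <-> e)) = F -> F = T
b <-> d = T <-> F = F
~(b <-> d) = ~F = T
~(b <-> d) -> e = T -> T = T
b -> d = T -> F = F
(~(b <-> d) -> e) | (b -> d) = T | F = T
((~(b <-> d) -> e) | (b -> d)) <-> b = T <-> T = T
d -> (((~(b <-> d) -> e) | (b -> d)) <-> b) = F -> T = T
e & (d -> (((~(b <-> d) -> e) | (b -> d)) <-> b)) = T & T = T
(e & (d -> (((~(b <-> d) -> e) | (b -> d)) <-> b))) -> d = T -> F = F
((((d -> b) <-> d) ^ d) -> ((b <-> d) ^ ~(b <-> e))) ^ ((e & (d -> (((~(b <-> d) -> e) | (b -> d)) <-> b))) -> d) = T ^ F = T

T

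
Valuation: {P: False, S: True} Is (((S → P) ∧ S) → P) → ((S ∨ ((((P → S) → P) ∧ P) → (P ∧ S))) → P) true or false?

False

S → P = True → False = False
(S → P) ∧ S = False ∧ True = False
((S → P) ∧ S) → P = False → False = True
P → S = False → True = True
(P → S) → P = True → False = False
((P → S) → P) ∧ P = False ∧ False = False
P ∧ S = False ∧ True = False
(((P → S) → P) ∧ P) → (P ∧ S) = False → False = True
S ∨ ((((P → S) → P) ∧ P) → (P ∧ S)) = True ∨ True = True
(S ∨ ((((P → S) → P) ∧ P) → (P ∧ S))) → P = True → False = False
(((S → P) ∧ S) → P) → ((S ∨ ((((P → S) → P) ∧ P) → (P ∧ S))) → P) = True → False = False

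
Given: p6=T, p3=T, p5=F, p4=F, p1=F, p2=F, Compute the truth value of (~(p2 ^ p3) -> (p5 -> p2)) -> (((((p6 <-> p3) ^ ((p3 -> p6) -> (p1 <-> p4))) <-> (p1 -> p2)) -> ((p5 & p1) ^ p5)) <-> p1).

p2 ^ p3 = F ^ T = T
~(p2 ^ p3) = ~T = F
p5 -> p2 = F -> F = T
~(p2 ^ p3) -> (p5 -> p2) = F -> T = T
p6 <-> p3 = T <-> T = T
p3 -> p6 = T -> T = T
p1 <-> p4 = F <-> F = T
(p3 -> p6) -> (p1 <-> p4) = T -> T = T
(p6 <-> p3) ^ ((p3 -> p6) -> (p1 <-> p4)) = T ^ T = F
p1 -> p2 = F -> F = T
((p6 <-> p3) ^ ((p3 -> p6) -> (p1 <-> p4))) <-> (p1 -> p2) = F <-> T = F
p5 & p1 = F & F = F
(p5 & p1) ^ p5 = F ^ F = F
(((p6 <-> p3) ^ ((p3 -> p6) -> (p1 <-> p4))) <-> (p1 -> p2)) -> ((p5 & p1) ^ p5) = F -> F = T
((((p6 <-> p3) ^ ((p3 -> p6) -> (p1 <-> p4))) <-> (p1 -> p2)) -> ((p5 & p1) ^ p5)) <-> p1 = T <-> F = F
(~(p2 ^ p3) -> (p5 -> p2)) -> (((((p6 <-> p3) ^ ((p3 -> p6) -> (p1 <-> p4))) <-> (p1 -> p2)) -> ((p5 & p1) ^ p5)) <-> p1) = T -> F = F

F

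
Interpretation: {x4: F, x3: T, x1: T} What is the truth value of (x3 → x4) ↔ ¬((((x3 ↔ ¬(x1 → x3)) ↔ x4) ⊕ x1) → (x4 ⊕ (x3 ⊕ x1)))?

x3 → x4 = T → F = F
x1 → x3 = T → T = T
¬(x1 → x3) = ¬T = F
x3 ↔ ¬(x1 → x3) = T ↔ F = F
(x3 ↔ ¬(x1 → x3)) ↔ x4 = F ↔ F = T
((x3 ↔ ¬(x1 → x3)) ↔ x4) ⊕ x1 = T ⊕ T = F
x3 ⊕ x1 = T ⊕ T = F
x4 ⊕ (x3 ⊕ x1) = F ⊕ F = F
(((x3 ↔ ¬(x1 → x3)) ↔ x4) ⊕ x1) → (x4 ⊕ (x3 ⊕ x1)) = F → F = T
¬((((x3 ↔ ¬(x1 → x3)) ↔ x4) ⊕ x1) → (x4 ⊕ (x3 ⊕ x1))) = ¬T = F
(x3 → x4) ↔ ¬((((x3 ↔ ¬(x1 → x3)) ↔ x4) ⊕ x1) → (x4 ⊕ (x3 ⊕ x1))) = F ↔ F = T

T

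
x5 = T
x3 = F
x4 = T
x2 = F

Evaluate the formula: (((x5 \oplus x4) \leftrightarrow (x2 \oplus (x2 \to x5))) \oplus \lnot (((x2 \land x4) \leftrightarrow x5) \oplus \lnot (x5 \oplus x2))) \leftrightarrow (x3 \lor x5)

T

x5 \oplus x4 = T \oplus T = F
x2 \to x5 = F \to T = T
x2 \oplus (x2 \to x5) = F \oplus T = T
(x5 \oplus x4) \leftrightarrow (x2 \oplus (x2 \to x5)) = F \leftrightarrow T = F
x2 \land x4 = F \land T = F
(x2 \land x4) \leftrightarrow x5 = F \leftrightarrow T = F
x5 \oplus x2 = T \oplus F = T
\lnot (x5 \oplus x2) = \lnot T = F
((x2 \land x4) \leftrightarrow x5) \oplus \lnot (x5 \oplus x2) = F \oplus F = F
\lnot (((x2 \land x4) \leftrightarrow x5) \oplus \lnot (x5 \oplus x2)) = \lnot F = T
((x5 \oplus x4) \leftrightarrow (x2 \oplus (x2 \to x5))) \oplus \lnot (((x2 \land x4) \leftrightarrow x5) \oplus \lnot (x5 \oplus x2)) = F \oplus T = T
x3 \lor x5 = F \lor T = T
(((x5 \oplus x4) \leftrightarrow (x2 \oplus (x2 \to x5))) \oplus \lnot (((x2 \land x4) \leftrightarrow x5) \oplus \lnot (x5 \oplus x2))) \leftrightarrow (x3 \lor x5) = T \leftrightarrow T = T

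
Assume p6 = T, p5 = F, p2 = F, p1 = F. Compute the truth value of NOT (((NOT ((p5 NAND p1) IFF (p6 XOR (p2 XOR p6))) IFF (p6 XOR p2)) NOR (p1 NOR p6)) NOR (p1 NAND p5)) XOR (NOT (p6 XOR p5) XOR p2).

T

Substituting p6=T, p5=F, p2=F, p1=F:
p5 NAND p1 = F NAND F = T
p2 XOR p6 = F XOR T = T
p6 XOR (p2 XOR p6) = T XOR T = F
(p5 NAND p1) IFF (p6 XOR (p2 XOR p6)) = T IFF F = F
NOT ((p5 NAND p1) IFF (p6 XOR (p2 XOR p6))) = NOT F = T
p6 XOR p2 = T XOR F = T
NOT ((p5 NAND p1) IFF (p6 XOR (p2 XOR p6))) IFF (p6 XOR p2) = T IFF T = T
p1 NOR p6 = F NOR T = F
(NOT ((p5 NAND p1) IFF (p6 XOR (p2 XOR p6))) IFF (p6 XOR p2)) NOR (p1 NOR p6) = T NOR F = F
p1 NAND p5 = F NAND F = T
((NOT ((p5 NAND p1) IFF (p6 XOR (p2 XOR p6))) IFF (p6 XOR p2)) NOR (p1 NOR p6)) NOR (p1 NAND p5) = F NOR T = F
NOT (((NOT ((p5 NAND p1) IFF (p6 XOR (p2 XOR p6))) IFF (p6 XOR p2)) NOR (p1 NOR p6)) NOR (p1 NAND p5)) = NOT F = T
p6 XOR p5 = T XOR F = T
NOT (p6 XOR p5) = NOT T = F
NOT (p6 XOR p5) XOR p2 = F XOR F = F
NOT (((NOT ((p5 NAND p1) IFF (p6 XOR (p2 XOR p6))) IFF (p6 XOR p2)) NOR (p1 NOR p6)) NOR (p1 NAND p5)) XOR (NOT (p6 XOR p5) XOR p2) = T XOR F = T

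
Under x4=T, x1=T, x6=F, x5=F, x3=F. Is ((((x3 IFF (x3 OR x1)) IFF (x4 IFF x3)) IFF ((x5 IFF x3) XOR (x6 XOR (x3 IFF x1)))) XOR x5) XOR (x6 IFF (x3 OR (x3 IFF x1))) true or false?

Substituting x4=T, x1=T, x6=F, x5=F, x3=F:
x3 OR x1 = F OR T = T
x3 IFF (x3 OR x1) = F IFF T = F
x4 IFF x3 = T IFF F = F
(x3 IFF (x3 OR x1)) IFF (x4 IFF x3) = F IFF F = T
x5 IFF x3 = F IFF F = T
x3 IFF x1 = F IFF T = F
x6 XOR (x3 IFF x1) = F XOR F = F
(x5 IFF x3) XOR (x6 XOR (x3 IFF x1)) = T XOR F = T
((x3 IFF (x3 OR x1)) IFF (x4 IFF x3)) IFF ((x5 IFF x3) XOR (x6 XOR (x3 IFF x1))) = T IFF T = T
(((x3 IFF (x3 OR x1)) IFF (x4 IFF x3)) IFF ((x5 IFF x3) XOR (x6 XOR (x3 IFF x1)))) XOR x5 = T XOR F = T
x3 IFF x1 = F IFF T = F
x3 OR (x3 IFF x1) = F OR F = F
x6 IFF (x3 OR (x3 IFF x1)) = F IFF F = T
((((x3 IFF (x3 OR x1)) IFF (x4 IFF x3)) IFF ((x5 IFF x3) XOR (x6 XOR (x3 IFF x1)))) XOR x5) XOR (x6 IFF (x3 OR (x3 IFF x1))) = T XOR T = F

F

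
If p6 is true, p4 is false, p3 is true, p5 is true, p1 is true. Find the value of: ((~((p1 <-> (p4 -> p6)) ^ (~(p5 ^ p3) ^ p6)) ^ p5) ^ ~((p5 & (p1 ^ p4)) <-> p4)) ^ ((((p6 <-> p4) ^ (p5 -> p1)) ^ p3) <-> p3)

0

Substituting p6=1, p4=0, p3=1, p5=1, p1=1:
p4 -> p6 = 0 -> 1 = 1
p1 <-> (p4 -> p6) = 1 <-> 1 = 1
p5 ^ p3 = 1 ^ 1 = 0
~(p5 ^ p3) = ~0 = 1
~(p5 ^ p3) ^ p6 = 1 ^ 1 = 0
(p1 <-> (p4 -> p6)) ^ (~(p5 ^ p3) ^ p6) = 1 ^ 0 = 1
~((p1 <-> (p4 -> p6)) ^ (~(p5 ^ p3) ^ p6)) = ~1 = 0
~((p1 <-> (p4 -> p6)) ^ (~(p5 ^ p3) ^ p6)) ^ p5 = 0 ^ 1 = 1
p1 ^ p4 = 1 ^ 0 = 1
p5 & (p1 ^ p4) = 1 & 1 = 1
(p5 & (p1 ^ p4)) <-> p4 = 1 <-> 0 = 0
~((p5 & (p1 ^ p4)) <-> p4) = ~0 = 1
(~((p1 <-> (p4 -> p6)) ^ (~(p5 ^ p3) ^ p6)) ^ p5) ^ ~((p5 & (p1 ^ p4)) <-> p4) = 1 ^ 1 = 0
p6 <-> p4 = 1 <-> 0 = 0
p5 -> p1 = 1 -> 1 = 1
(p6 <-> p4) ^ (p5 -> p1) = 0 ^ 1 = 1
((p6 <-> p4) ^ (p5 -> p1)) ^ p3 = 1 ^ 1 = 0
(((p6 <-> p4) ^ (p5 -> p1)) ^ p3) <-> p3 = 0 <-> 1 = 0
((~((p1 <-> (p4 -> p6)) ^ (~(p5 ^ p3) ^ p6)) ^ p5) ^ ~((p5 & (p1 ^ p4)) <-> p4)) ^ ((((p6 <-> p4) ^ (p5 -> p1)) ^ p3) <-> p3) = 0 ^ 0 = 0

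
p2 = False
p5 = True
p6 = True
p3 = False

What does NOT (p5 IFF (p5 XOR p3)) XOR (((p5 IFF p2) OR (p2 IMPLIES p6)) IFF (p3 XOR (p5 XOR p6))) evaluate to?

False

p5 XOR p3 = True XOR False = True
p5 IFF (p5 XOR p3) = True IFF True = True
NOT (p5 IFF (p5 XOR p3)) = NOT True = False
p5 IFF p2 = True IFF False = False
p2 IMPLIES p6 = False IMPLIES True = True
(p5 IFF p2) OR (p2 IMPLIES p6) = False OR True = True
p5 XOR p6 = True XOR True = False
p3 XOR (p5 XOR p6) = False XOR False = False
((p5 IFF p2) OR (p2 IMPLIES p6)) IFF (p3 XOR (p5 XOR p6)) = True IFF False = False
NOT (p5 IFF (p5 XOR p3)) XOR (((p5 IFF p2) OR (p2 IMPLIES p6)) IFF (p3 XOR (p5 XOR p6))) = False XOR False = False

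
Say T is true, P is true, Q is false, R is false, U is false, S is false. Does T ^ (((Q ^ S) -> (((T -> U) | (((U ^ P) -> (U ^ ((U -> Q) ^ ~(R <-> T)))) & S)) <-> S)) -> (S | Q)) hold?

Q ^ S = 0 ^ 0 = 0
T -> U = 1 -> 0 = 0
U ^ P = 0 ^ 1 = 1
U -> Q = 0 -> 0 = 1
R <-> T = 0 <-> 1 = 0
~(R <-> T) = ~0 = 1
(U -> Q) ^ ~(R <-> T) = 1 ^ 1 = 0
U ^ ((U -> Q) ^ ~(R <-> T)) = 0 ^ 0 = 0
(U ^ P) -> (U ^ ((U -> Q) ^ ~(R <-> T))) = 1 -> 0 = 0
((U ^ P) -> (U ^ ((U -> Q) ^ ~(R <-> T)))) & S = 0 & 0 = 0
(T -> U) | (((U ^ P) -> (U ^ ((U -> Q) ^ ~(R <-> T)))) & S) = 0 | 0 = 0
((T -> U) | (((U ^ P) -> (U ^ ((U -> Q) ^ ~(R <-> T)))) & S)) <-> S = 0 <-> 0 = 1
(Q ^ S) -> (((T -> U) | (((U ^ P) -> (U ^ ((U -> Q) ^ ~(R <-> T)))) & S)) <-> S) = 0 -> 1 = 1
S | Q = 0 | 0 = 0
((Q ^ S) -> (((T -> U) | (((U ^ P) -> (U ^ ((U -> Q) ^ ~(R <-> T)))) & S)) <-> S)) -> (S | Q) = 1 -> 0 = 0
T ^ (((Q ^ S) -> (((T -> U) | (((U ^ P) -> (U ^ ((U -> Q) ^ ~(R <-> T)))) & S)) <-> S)) -> (S | Q)) = 1 ^ 0 = 1

1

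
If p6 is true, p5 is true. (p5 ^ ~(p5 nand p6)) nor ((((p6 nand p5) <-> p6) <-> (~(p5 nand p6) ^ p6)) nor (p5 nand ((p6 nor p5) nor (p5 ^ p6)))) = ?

p5 nand p6 = T nand T = F
~(p5 nand p6) = ~F = T
p5 ^ ~(p5 nand p6) = T ^ T = F
p6 nand p5 = T nand T = F
(p6 nand p5) <-> p6 = F <-> T = F
p5 nand p6 = T nand T = F
~(p5 nand p6) = ~F = T
~(p5 nand p6) ^ p6 = T ^ T = F
((p6 nand p5) <-> p6) <-> (~(p5 nand p6) ^ p6) = F <-> F = T
p6 nor p5 = T nor T = F
p5 ^ p6 = T ^ T = F
(p6 nor p5) nor (p5 ^ p6) = F nor F = T
p5 nand ((p6 nor p5) nor (p5 ^ p6)) = T nand T = F
(((p6 nand p5) <-> p6) <-> (~(p5 nand p6) ^ p6)) nor (p5 nand ((p6 nor p5) nor (p5 ^ p6))) = T nor F = F
(p5 ^ ~(p5 nand p6)) nor ((((p6 nand p5) <-> p6) <-> (~(p5 nand p6) ^ p6)) nor (p5 nand ((p6 nor p5) nor (p5 ^ p6)))) = F nor F = T

T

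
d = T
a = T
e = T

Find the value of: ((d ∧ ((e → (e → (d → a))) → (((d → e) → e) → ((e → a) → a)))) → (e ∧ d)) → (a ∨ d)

T

d → a = T → T = T
e → (d → a) = T → T = T
e → (e → (d → a)) = T → T = T
d → e = T → T = T
(d → e) → e = T → T = T
e → a = T → T = T
(e → a) → a = T → T = T
((d → e) → e) → ((e → a) → a) = T → T = T
(e → (e → (d → a))) → (((d → e) → e) → ((e → a) → a)) = T → T = T
d ∧ ((e → (e → (d → a))) → (((d → e) → e) → ((e → a) → a))) = T ∧ T = T
e ∧ d = T ∧ T = T
(d ∧ ((e → (e → (d → a))) → (((d → e) → e) → ((e → a) → a)))) → (e ∧ d) = T → T = T
a ∨ d = T ∨ T = T
((d ∧ ((e → (e → (d → a))) → (((d → e) → e) → ((e → a) → a)))) → (e ∧ d)) → (a ∨ d) = T → T = T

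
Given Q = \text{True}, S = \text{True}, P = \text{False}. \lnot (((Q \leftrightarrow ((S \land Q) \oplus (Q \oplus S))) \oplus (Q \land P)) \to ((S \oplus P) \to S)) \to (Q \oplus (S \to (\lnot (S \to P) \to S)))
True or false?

\text{True}

S \land Q = \text{True} \land \text{True} = \text{True}
Q \oplus S = \text{True} \oplus \text{True} = \text{False}
(S \land Q) \oplus (Q \oplus S) = \text{True} \oplus \text{False} = \text{True}
Q \leftrightarrow ((S \land Q) \oplus (Q \oplus S)) = \text{True} \leftrightarrow \text{True} = \text{True}
Q \land P = \text{True} \land \text{False} = \text{False}
(Q \leftrightarrow ((S \land Q) \oplus (Q \oplus S))) \oplus (Q \land P) = \text{True} \oplus \text{False} = \text{True}
S \oplus P = \text{True} \oplus \text{False} = \text{True}
(S \oplus P) \to S = \text{True} \to \text{True} = \text{True}
((Q \leftrightarrow ((S \land Q) \oplus (Q \oplus S))) \oplus (Q \land P)) \to ((S \oplus P) \to S) = \text{True} \to \text{True} = \text{True}
\lnot (((Q \leftrightarrow ((S \land Q) \oplus (Q \oplus S))) \oplus (Q \land P)) \to ((S \oplus P) \to S)) = \lnot \text{True} = \text{False}
S \to P = \text{True} \to \text{False} = \text{False}
\lnot (S \to P) = \lnot \text{False} = \text{True}
\lnot (S \to P) \to S = \text{True} \to \text{True} = \text{True}
S \to (\lnot (S \to P) \to S) = \text{True} \to \text{True} = \text{True}
Q \oplus (S \to (\lnot (S \to P) \to S)) = \text{True} \oplus \text{True} = \text{False}
\lnot (((Q \leftrightarrow ((S \land Q) \oplus (Q \oplus S))) \oplus (Q \land P)) \to ((S \oplus P) \to S)) \to (Q \oplus (S \to (\lnot (S \to P) \to S))) = \text{False} \to \text{False} = \text{True}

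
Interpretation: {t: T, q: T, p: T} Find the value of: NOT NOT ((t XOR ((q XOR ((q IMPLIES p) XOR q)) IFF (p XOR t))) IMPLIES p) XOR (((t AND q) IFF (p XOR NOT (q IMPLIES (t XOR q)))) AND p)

Substituting t=T, q=T, p=T:
q IMPLIES p = T IMPLIES T = T
(q IMPLIES p) XOR q = T XOR T = F
q XOR ((q IMPLIES p) XOR q) = T XOR F = T
p XOR t = T XOR T = F
(q XOR ((q IMPLIES p) XOR q)) IFF (p XOR t) = T IFF F = F
t XOR ((q XOR ((q IMPLIES p) XOR q)) IFF (p XOR t)) = T XOR F = T
(t XOR ((q XOR ((q IMPLIES p) XOR q)) IFF (p XOR t))) IMPLIES p = T IMPLIES T = T
NOT ((t XOR ((q XOR ((q IMPLIES p) XOR q)) IFF (p XOR t))) IMPLIES p) = NOT T = F
NOT NOT ((t XOR ((q XOR ((q IMPLIES p) XOR q)) IFF (p XOR t))) IMPLIES p) = NOT F = T
t AND q = T AND T = T
t XOR q = T XOR T = F
q IMPLIES (t XOR q) = T IMPLIES F = F
NOT (q IMPLIES (t XOR q)) = NOT F = T
p XOR NOT (q IMPLIES (t XOR q)) = T XOR T = F
(t AND q) IFF (p XOR NOT (q IMPLIES (t XOR q))) = T IFF F = F
((t AND q) IFF (p XOR NOT (q IMPLIES (t XOR q)))) AND p = F AND T = F
NOT NOT ((t XOR ((q XOR ((q IMPLIES p) XOR q)) IFF (p XOR t))) IMPLIES p) XOR (((t AND q) IFF (p XOR NOT (q IMPLIES (t XOR q)))) AND p) = T XOR F = T

T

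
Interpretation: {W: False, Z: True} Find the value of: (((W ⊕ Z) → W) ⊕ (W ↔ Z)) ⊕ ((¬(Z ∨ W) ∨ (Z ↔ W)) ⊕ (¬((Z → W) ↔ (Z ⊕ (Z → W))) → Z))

True

W ⊕ Z = False ⊕ True = True
(W ⊕ Z) → W = True → False = False
W ↔ Z = False ↔ True = False
((W ⊕ Z) → W) ⊕ (W ↔ Z) = False ⊕ False = False
Z ∨ W = True ∨ False = True
¬(Z ∨ W) = ¬True = False
Z ↔ W = True ↔ False = False
¬(Z ∨ W) ∨ (Z ↔ W) = False ∨ False = False
Z → W = True → False = False
Z → W = True → False = False
Z ⊕ (Z → W) = True ⊕ False = True
(Z → W) ↔ (Z ⊕ (Z → W)) = False ↔ True = False
¬((Z → W) ↔ (Z ⊕ (Z → W))) = ¬False = True
¬((Z → W) ↔ (Z ⊕ (Z → W))) → Z = True → True = True
(¬(Z ∨ W) ∨ (Z ↔ W)) ⊕ (¬((Z → W) ↔ (Z ⊕ (Z → W))) → Z) = False ⊕ True = True
(((W ⊕ Z) → W) ⊕ (W ↔ Z)) ⊕ ((¬(Z ∨ W) ∨ (Z ↔ W)) ⊕ (¬((Z → W) ↔ (Z ⊕ (Z → W))) → Z)) = False ⊕ True = True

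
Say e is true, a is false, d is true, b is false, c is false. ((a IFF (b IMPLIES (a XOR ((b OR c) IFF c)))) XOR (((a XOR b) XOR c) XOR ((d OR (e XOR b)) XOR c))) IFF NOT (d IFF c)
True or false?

b OR c = F OR F = F
(b OR c) IFF c = F IFF F = T
a XOR ((b OR c) IFF c) = F XOR T = T
b IMPLIES (a XOR ((b OR c) IFF c)) = F IMPLIES T = T
a IFF (b IMPLIES (a XOR ((b OR c) IFF c))) = F IFF T = F
a XOR b = F XOR F = F
(a XOR b) XOR c = F XOR F = F
e XOR b = T XOR F = T
d OR (e XOR b) = T OR T = T
(d OR (e XOR b)) XOR c = T XOR F = T
((a XOR b) XOR c) XOR ((d OR (e XOR b)) XOR c) = F XOR T = T
(a IFF (b IMPLIES (a XOR ((b OR c) IFF c)))) XOR (((a XOR b) XOR c) XOR ((d OR (e XOR b)) XOR c)) = F XOR T = T
d IFF c = T IFF F = F
NOT (d IFF c) = NOT F = T
((a IFF (b IMPLIES (a XOR ((b OR c) IFF c)))) XOR (((a XOR b) XOR c) XOR ((d OR (e XOR b)) XOR c))) IFF NOT (d IFF c) = T IFF T = T

T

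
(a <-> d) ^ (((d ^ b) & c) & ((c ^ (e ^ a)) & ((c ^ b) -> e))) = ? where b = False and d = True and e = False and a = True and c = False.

True

a <-> d = True <-> True = True
d ^ b = True ^ False = True
(d ^ b) & c = True & False = False
e ^ a = False ^ True = True
c ^ (e ^ a) = False ^ True = True
c ^ b = False ^ False = False
(c ^ b) -> e = False -> False = True
(c ^ (e ^ a)) & ((c ^ b) -> e) = True & True = True
((d ^ b) & c) & ((c ^ (e ^ a)) & ((c ^ b) -> e)) = False & True = False
(a <-> d) ^ (((d ^ b) & c) & ((c ^ (e ^ a)) & ((c ^ b) -> e))) = True ^ False = True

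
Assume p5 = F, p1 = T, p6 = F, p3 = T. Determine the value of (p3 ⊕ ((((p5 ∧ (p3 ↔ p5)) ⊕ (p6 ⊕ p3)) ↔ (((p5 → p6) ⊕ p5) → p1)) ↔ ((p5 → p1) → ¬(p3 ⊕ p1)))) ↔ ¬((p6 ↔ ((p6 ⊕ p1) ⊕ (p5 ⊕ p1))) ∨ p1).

T

Substituting p5=F, p1=T, p6=F, p3=T:
p3 ↔ p5 = T ↔ F = F
p5 ∧ (p3 ↔ p5) = F ∧ F = F
p6 ⊕ p3 = F ⊕ T = T
(p5 ∧ (p3 ↔ p5)) ⊕ (p6 ⊕ p3) = F ⊕ T = T
p5 → p6 = F → F = T
(p5 → p6) ⊕ p5 = T ⊕ F = T
((p5 → p6) ⊕ p5) → p1 = T → T = T
((p5 ∧ (p3 ↔ p5)) ⊕ (p6 ⊕ p3)) ↔ (((p5 → p6) ⊕ p5) → p1) = T ↔ T = T
p5 → p1 = F → T = T
p3 ⊕ p1 = T ⊕ T = F
¬(p3 ⊕ p1) = ¬F = T
(p5 → p1) → ¬(p3 ⊕ p1) = T → T = T
(((p5 ∧ (p3 ↔ p5)) ⊕ (p6 ⊕ p3)) ↔ (((p5 → p6) ⊕ p5) → p1)) ↔ ((p5 → p1) → ¬(p3 ⊕ p1)) = T ↔ T = T
p3 ⊕ ((((p5 ∧ (p3 ↔ p5)) ⊕ (p6 ⊕ p3)) ↔ (((p5 → p6) ⊕ p5) → p1)) ↔ ((p5 → p1) → ¬(p3 ⊕ p1))) = T ⊕ T = F
p6 ⊕ p1 = F ⊕ T = T
p5 ⊕ p1 = F ⊕ T = T
(p6 ⊕ p1) ⊕ (p5 ⊕ p1) = T ⊕ T = F
p6 ↔ ((p6 ⊕ p1) ⊕ (p5 ⊕ p1)) = F ↔ F = T
(p6 ↔ ((p6 ⊕ p1) ⊕ (p5 ⊕ p1))) ∨ p1 = T ∨ T = T
¬((p6 ↔ ((p6 ⊕ p1) ⊕ (p5 ⊕ p1))) ∨ p1) = ¬T = F
(p3 ⊕ ((((p5 ∧ (p3 ↔ p5)) ⊕ (p6 ⊕ p3)) ↔ (((p5 → p6) ⊕ p5) → p1)) ↔ ((p5 → p1) → ¬(p3 ⊕ p1)))) ↔ ¬((p6 ↔ ((p6 ⊕ p1) ⊕ (p5 ⊕ p1))) ∨ p1) = F ↔ F = T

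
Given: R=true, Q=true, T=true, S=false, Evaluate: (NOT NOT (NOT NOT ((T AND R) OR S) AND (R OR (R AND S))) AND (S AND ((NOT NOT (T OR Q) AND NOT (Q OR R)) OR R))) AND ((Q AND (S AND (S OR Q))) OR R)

false

T AND R = true AND true = true
(T AND R) OR S = true OR false = true
NOT ((T AND R) OR S) = NOT true = false
NOT NOT ((T AND R) OR S) = NOT false = true
R AND S = true AND false = false
R OR (R AND S) = true OR false = true
NOT NOT ((T AND R) OR S) AND (R OR (R AND S)) = true AND true = true
NOT (NOT NOT ((T AND R) OR S) AND (R OR (R AND S))) = NOT true = false
NOT NOT (NOT NOT ((T AND R) OR S) AND (R OR (R AND S))) = NOT false = true
T OR Q = true OR true = true
NOT (T OR Q) = NOT true = false
NOT NOT (T OR Q) = NOT false = true
Q OR R = true OR true = true
NOT (Q OR R) = NOT true = false
NOT NOT (T OR Q) AND NOT (Q OR R) = true AND false = false
(NOT NOT (T OR Q) AND NOT (Q OR R)) OR R = false OR true = true
S AND ((NOT NOT (T OR Q) AND NOT (Q OR R)) OR R) = false AND true = false
NOT NOT (NOT NOT ((T AND R) OR S) AND (R OR (R AND S))) AND (S AND ((NOT NOT (T OR Q) AND NOT (Q OR R)) OR R)) = true AND false = false
S OR Q = false OR true = true
S AND (S OR Q) = false AND true = false
Q AND (S AND (S OR Q)) = true AND false = false
(Q AND (S AND (S OR Q))) OR R = false OR true = true
(NOT NOT (NOT NOT ((T AND R) OR S) AND (R OR (R AND S))) AND (S AND ((NOT NOT (T OR Q) AND NOT (Q OR R)) OR R))) AND ((Q AND (S AND (S OR Q))) OR R) = false AND true = false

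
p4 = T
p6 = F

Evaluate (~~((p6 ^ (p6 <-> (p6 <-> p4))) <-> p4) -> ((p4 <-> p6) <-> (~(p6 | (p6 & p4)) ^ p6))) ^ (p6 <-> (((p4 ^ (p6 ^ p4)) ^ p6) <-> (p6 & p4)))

F

p6 <-> p4 = F <-> T = F
p6 <-> (p6 <-> p4) = F <-> F = T
p6 ^ (p6 <-> (p6 <-> p4)) = F ^ T = T
(p6 ^ (p6 <-> (p6 <-> p4))) <-> p4 = T <-> T = T
~((p6 ^ (p6 <-> (p6 <-> p4))) <-> p4) = ~T = F
~~((p6 ^ (p6 <-> (p6 <-> p4))) <-> p4) = ~F = T
p4 <-> p6 = T <-> F = F
p6 & p4 = F & T = F
p6 | (p6 & p4) = F | F = F
~(p6 | (p6 & p4)) = ~F = T
~(p6 | (p6 & p4)) ^ p6 = T ^ F = T
(p4 <-> p6) <-> (~(p6 | (p6 & p4)) ^ p6) = F <-> T = F
~~((p6 ^ (p6 <-> (p6 <-> p4))) <-> p4) -> ((p4 <-> p6) <-> (~(p6 | (p6 & p4)) ^ p6)) = T -> F = F
p6 ^ p4 = F ^ T = T
p4 ^ (p6 ^ p4) = T ^ T = F
(p4 ^ (p6 ^ p4)) ^ p6 = F ^ F = F
p6 & p4 = F & T = F
((p4 ^ (p6 ^ p4)) ^ p6) <-> (p6 & p4) = F <-> F = T
p6 <-> (((p4 ^ (p6 ^ p4)) ^ p6) <-> (p6 & p4)) = F <-> T = F
(~~((p6 ^ (p6 <-> (p6 <-> p4))) <-> p4) -> ((p4 <-> p6) <-> (~(p6 | (p6 & p4)) ^ p6))) ^ (p6 <-> (((p4 ^ (p6 ^ p4)) ^ p6) <-> (p6 & p4))) = F ^ F = F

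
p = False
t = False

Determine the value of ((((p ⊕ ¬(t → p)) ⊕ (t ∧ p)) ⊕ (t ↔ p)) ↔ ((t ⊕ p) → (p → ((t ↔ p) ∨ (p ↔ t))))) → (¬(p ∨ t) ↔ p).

False

t → p = False → False = True
¬(t → p) = ¬True = False
p ⊕ ¬(t → p) = False ⊕ False = False
t ∧ p = False ∧ False = False
(p ⊕ ¬(t → p)) ⊕ (t ∧ p) = False ⊕ False = False
t ↔ p = False ↔ False = True
((p ⊕ ¬(t → p)) ⊕ (t ∧ p)) ⊕ (t ↔ p) = False ⊕ True = True
t ⊕ p = False ⊕ False = False
t ↔ p = False ↔ False = True
p ↔ t = False ↔ False = True
(t ↔ p) ∨ (p ↔ t) = True ∨ True = True
p → ((t ↔ p) ∨ (p ↔ t)) = False → True = True
(t ⊕ p) → (p → ((t ↔ p) ∨ (p ↔ t))) = False → True = True
(((p ⊕ ¬(t → p)) ⊕ (t ∧ p)) ⊕ (t ↔ p)) ↔ ((t ⊕ p) → (p → ((t ↔ p) ∨ (p ↔ t)))) = True ↔ True = True
p ∨ t = False ∨ False = False
¬(p ∨ t) = ¬False = True
¬(p ∨ t) ↔ p = True ↔ False = False
((((p ⊕ ¬(t → p)) ⊕ (t ∧ p)) ⊕ (t ↔ p)) ↔ ((t ⊕ p) → (p → ((t ↔ p) ∨ (p ↔ t))))) → (¬(p ∨ t) ↔ p) = True → False = False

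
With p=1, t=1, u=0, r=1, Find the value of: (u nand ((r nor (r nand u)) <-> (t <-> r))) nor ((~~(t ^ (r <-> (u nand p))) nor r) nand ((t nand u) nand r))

r nand u = 1 nand 0 = 1
r nor (r nand u) = 1 nor 1 = 0
t <-> r = 1 <-> 1 = 1
(r nor (r nand u)) <-> (t <-> r) = 0 <-> 1 = 0
u nand ((r nor (r nand u)) <-> (t <-> r)) = 0 nand 0 = 1
u nand p = 0 nand 1 = 1
r <-> (u nand p) = 1 <-> 1 = 1
t ^ (r <-> (u nand p)) = 1 ^ 1 = 0
~(t ^ (r <-> (u nand p))) = ~0 = 1
~~(t ^ (r <-> (u nand p))) = ~1 = 0
~~(t ^ (r <-> (u nand p))) nor r = 0 nor 1 = 0
t nand u = 1 nand 0 = 1
(t nand u) nand r = 1 nand 1 = 0
(~~(t ^ (r <-> (u nand p))) nor r) nand ((t nand u) nand r) = 0 nand 0 = 1
(u nand ((r nor (r nand u)) <-> (t <-> r))) nor ((~~(t ^ (r <-> (u nand p))) nor r) nand ((t nand u) nand r)) = 1 nor 1 = 0

0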